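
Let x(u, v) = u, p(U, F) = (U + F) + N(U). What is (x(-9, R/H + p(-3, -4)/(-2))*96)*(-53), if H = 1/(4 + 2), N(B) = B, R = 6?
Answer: 45792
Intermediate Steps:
p(U, F) = F + 2*U (p(U, F) = (U + F) + U = (F + U) + U = F + 2*U)
H = ⅙ (H = 1/6 = ⅙ ≈ 0.16667)
(x(-9, R/H + p(-3, -4)/(-2))*96)*(-53) = -9*96*(-53) = -864*(-53) = 45792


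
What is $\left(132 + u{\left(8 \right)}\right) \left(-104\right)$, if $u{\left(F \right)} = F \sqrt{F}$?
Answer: $-13728 - 1664 \sqrt{2} \approx -16081.0$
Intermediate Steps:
$u{\left(F \right)} = F^{\frac{3}{2}}$
$\left(132 + u{\left(8 \right)}\right) \left(-104\right) = \left(132 + 8^{\frac{3}{2}}\right) \left(-104\right) = \left(132 + 16 \sqrt{2}\right) \left(-104\right) = -13728 - 1664 \sqrt{2}$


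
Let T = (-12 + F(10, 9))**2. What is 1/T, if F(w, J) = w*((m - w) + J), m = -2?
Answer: 1/1764 ≈ 0.00056689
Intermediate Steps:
F(w, J) = w*(-2 + J - w) (F(w, J) = w*((-2 - w) + J) = w*(-2 + J - w))
T = 1764 (T = (-12 + 10*(-2 + 9 - 1*10))**2 = (-12 + 10*(-2 + 9 - 10))**2 = (-12 + 10*(-3))**2 = (-12 - 30)**2 = (-42)**2 = 1764)
1/T = 1/1764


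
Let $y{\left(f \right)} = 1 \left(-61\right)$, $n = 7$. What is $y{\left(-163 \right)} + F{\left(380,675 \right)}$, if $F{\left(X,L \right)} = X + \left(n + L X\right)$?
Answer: $256826$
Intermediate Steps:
$y{\left(f \right)} = -61$
$F{\left(X,L \right)} = 7 + X + L X$ ($F{\left(X,L \right)} = X + \left(7 + L X\right) = 7 + X + L X$)
$y{\left(-163 \right)} + F{\left(380,675 \right)} = -61 + \left(7 + 380 + 675 \cdot 380\right) = -61 + \left(7 + 380 + 256500\right) = -61 + 256887 = 256826$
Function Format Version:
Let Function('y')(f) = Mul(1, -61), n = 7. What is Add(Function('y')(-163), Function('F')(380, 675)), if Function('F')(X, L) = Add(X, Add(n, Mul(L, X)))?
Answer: 256826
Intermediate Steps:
Function('y')(f) = -61
Function('F')(X, L) = Add(7, X, Mul(L, X)) (Function('F')(X, L) = Add(X, Add(7, Mul(L, X))) = Add(7, X, Mul(L, X)))
Add(Function('y')(-163), Function('F')(380, 675)) = Add(-61, Add(7, 380, Mul(675, 380))) = Add(-61, Add(7, 380, 256500)) = Add(-61, 256887) = 256826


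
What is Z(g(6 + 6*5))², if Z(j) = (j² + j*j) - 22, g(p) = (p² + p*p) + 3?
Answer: 181387778208784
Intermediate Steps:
g(p) = 3 + 2*p² (g(p) = (p² + p²) + 3 = 2*p² + 3 = 3 + 2*p²)
Z(j) = -22 + 2*j² (Z(j) = (j² + j²) - 22 = 2*j² - 22 = -22 + 2*j²)
Z(g(6 + 6*5))² = (-22 + 2*(3 + 2*(6 + 6*5)²)²)² = (-22 + 2*(3 + 2*(6 + 30)²)²)² = (-22 + 2*(3 + 2*36²)²)² = (-22 + 2*(3 + 2*1296)²)² = (-22 + 2*(3 + 2592)²)² = (-22 + 2*2595²)² = (-22 + 2*6734025)² = (-22 + 13468050)² = 13468028² = 181387778208784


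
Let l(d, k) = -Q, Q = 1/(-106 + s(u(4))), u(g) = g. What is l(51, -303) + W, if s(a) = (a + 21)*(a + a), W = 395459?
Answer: 37173145/94 ≈ 3.9546e+5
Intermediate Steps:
s(a) = 2*a*(21 + a) (s(a) = (21 + a)*(2*a) = 2*a*(21 + a))
Q = 1/94 (Q = 1/(-106 + 2*4*(21 + 4)) = 1/(-106 + 2*4*25) = 1/(-106 + 200) = 1/94 ≈ 0.010638)
l(d, k) = -1/94 (l(d, k) = -1*1/94 = -1/94)
l(51, -303) + W = -1/94 + 395459 = 37173145/94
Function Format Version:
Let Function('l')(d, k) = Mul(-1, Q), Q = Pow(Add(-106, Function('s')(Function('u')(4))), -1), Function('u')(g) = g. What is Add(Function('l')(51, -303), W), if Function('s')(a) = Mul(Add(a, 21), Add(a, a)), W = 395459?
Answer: Rational(37173145, 94) ≈ 3.9546e+5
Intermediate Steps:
Function('s')(a) = Mul(2, a, Add(21, a)) (Function('s')(a) = Mul(Add(21, a), Mul(2, a)) = Mul(2, a, Add(21, a)))
Q = Rational(1, 94) (Q = Pow(Add(-106, Mul(2, 4, Add(21, 4))), -1) = Pow(Add(-106, Mul(2, 4, 25)), -1) = Pow(Add(-106, 200), -1) = Pow(94, -1) = Rational(1, 94) ≈ 0.010638)
Function('l')(d, k) = Rational(-1, 94) (Function('l')(d, k) = Mul(-1, Rational(1, 94)) = Rational(-1, 94))
Add(Function('l')(51, -303), W) = Add(Rational(-1, 94), 395459) = Rational(37173145, 94)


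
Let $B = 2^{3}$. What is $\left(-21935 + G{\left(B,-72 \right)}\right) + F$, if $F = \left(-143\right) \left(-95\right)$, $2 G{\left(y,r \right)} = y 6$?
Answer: $-8326$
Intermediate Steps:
$B = 8$
$G{\left(y,r \right)} = 3 y$ ($G{\left(y,r \right)} = \frac{y 6}{2} = \frac{6 y}{2} = 3 y$)
$F = 13585$
$\left(-21935 + G{\left(B,-72 \right)}\right) + F = \left(-21935 + 3 \cdot 8\right) + 13585 = \left(-21935 + 24\right) + 13585 = -21911 + 13585 = -8326$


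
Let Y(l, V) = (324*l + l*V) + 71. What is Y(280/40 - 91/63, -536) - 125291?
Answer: -1137580/9 ≈ -1.2640e+5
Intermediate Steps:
Y(l, V) = 71 + 324*l + V*l (Y(l, V) = (324*l + V*l) + 71 = 71 + 324*l + V*l)
Y(280/40 - 91/63, -536) - 125291 = (71 + 324*(280/40 - 91/63) - 536*(280/40 - 91/63)) - 125291 = (71 + 324*(280*(1/40) - 91*1/63) - 536*(280*(1/40) - 91*1/63)) - 125291 = (71 + 324*(7 - 13/9) - 536*(7 - 13/9)) - 125291 = (71 + 324*(50/9) - 536*50/9) - 125291 = (71 + 1800 - 26800/9) - 125291 = -9961/9 - 125291 = -1137580/9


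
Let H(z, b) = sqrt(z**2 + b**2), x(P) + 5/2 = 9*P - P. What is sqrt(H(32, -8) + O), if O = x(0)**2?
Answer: sqrt(25 + 32*sqrt(17))/2 ≈ 6.2638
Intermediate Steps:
x(P) = -5/2 + 8*P (x(P) = -5/2 + (9*P - P) = -5/2 + 8*P)
O = 25/4 (O = (-5/2 + 8*0)**2 = (-5/2 + 0)**2 = (-5/2)**2 = 25/4 ≈ 6.2500)
H(z, b) = sqrt(b**2 + z**2)
sqrt(H(32, -8) + O) = sqrt(sqrt((-8)**2 + 32**2) + 25/4) = sqrt(sqrt(64 + 1024) + 25/4) = sqrt(sqrt(1088) + 25/4) = sqrt(8*sqrt(17) + 25/4) = sqrt(25/4 + 8*sqrt(17))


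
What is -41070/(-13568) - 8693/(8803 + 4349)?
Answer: 6596969/2788224 ≈ 2.3660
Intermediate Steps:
-41070/(-13568) - 8693/(8803 + 4349) = -41070*(-1/13568) - 8693/13152 = 20535/6784 - 8693*1/13152 = 20535/6784 - 8693/13152 = 6596969/2788224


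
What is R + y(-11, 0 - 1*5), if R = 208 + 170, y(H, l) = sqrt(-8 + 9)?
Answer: 379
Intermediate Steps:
y(H, l) = 1 (y(H, l) = sqrt(1) = 1)
R = 378
R + y(-11, 0 - 1*5) = 378 + 1 = 379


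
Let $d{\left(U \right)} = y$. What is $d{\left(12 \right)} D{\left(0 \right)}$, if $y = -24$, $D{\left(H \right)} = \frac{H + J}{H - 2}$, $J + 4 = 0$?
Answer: $-48$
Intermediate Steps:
$J = -4$ ($J = -4 + 0 = -4$)
$D{\left(H \right)} = \frac{-4 + H}{-2 + H}$ ($D{\left(H \right)} = \frac{H - 4}{H - 2} = \frac{-4 + H}{-2 + H}$)
$d{\left(U \right)} = -24$
$d{\left(12 \right)} D{\left(0 \right)} = - 24 \frac{-4 + 0}{-2 + 0} = - 24 \frac{1}{-2} \left(-4\right) = - 24 \left(\left(- \frac{1}{2}\right) \left(-4\right)\right) = \left(-24\right) 2 = -48$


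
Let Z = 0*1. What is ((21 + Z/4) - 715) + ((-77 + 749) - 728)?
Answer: -750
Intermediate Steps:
Z = 0
((21 + Z/4) - 715) + ((-77 + 749) - 728) = ((21 + 0/4) - 715) + ((-77 + 749) - 728) = ((21 + (¼)*0) - 715) + (672 - 728) = ((21 + 0) - 715) - 56 = (21 - 715) - 56 = -694 - 56 = -750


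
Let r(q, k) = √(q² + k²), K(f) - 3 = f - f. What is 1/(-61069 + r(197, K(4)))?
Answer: -61069/3729383943 - √38818/3729383943 ≈ -1.6428e-5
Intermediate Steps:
K(f) = 3 (K(f) = 3 + (f - f) = 3 + 0 = 3)
r(q, k) = √(k² + q²)
1/(-61069 + r(197, K(4))) = 1/(-61069 + √(3² + 197²)) = 1/(-61069 + √(9 + 38809)) = 1/(-61069 + √38818)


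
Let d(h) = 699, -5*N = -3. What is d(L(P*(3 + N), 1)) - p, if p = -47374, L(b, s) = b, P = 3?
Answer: 48073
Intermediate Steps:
N = 3/5 (N = -1/5*(-3) = 3/5 ≈ 0.60000)
d(L(P*(3 + N), 1)) - p = 699 - 1*(-47374) = 699 + 47374 = 48073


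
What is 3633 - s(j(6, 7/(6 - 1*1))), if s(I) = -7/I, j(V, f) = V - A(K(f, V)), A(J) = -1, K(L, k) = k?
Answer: 3634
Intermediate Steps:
j(V, f) = 1 + V (j(V, f) = V - 1*(-1) = V + 1 = 1 + V)
3633 - s(j(6, 7/(6 - 1*1))) = 3633 - (-7)/(1 + 6) = 3633 - (-7)/7 = 3633 - 1*(-1) = 3633 + 1 = 3634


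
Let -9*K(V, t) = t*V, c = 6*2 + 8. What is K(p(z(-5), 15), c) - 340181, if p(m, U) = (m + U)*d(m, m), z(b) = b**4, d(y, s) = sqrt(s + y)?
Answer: -340181 - 320000*sqrt(2)/9 ≈ -3.9046e+5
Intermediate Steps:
c = 20 (c = 12 + 8 = 20)
p(m, U) = sqrt(2)*sqrt(m)*(U + m) (p(m, U) = (m + U)*sqrt(m + m) = (U + m)*sqrt(2*m) = (U + m)*(sqrt(2)*sqrt(m)) = sqrt(2)*sqrt(m)*(U + m))
K(V, t) = -V*t/9 (K(V, t) = -t*V/9 = -V*t/9)
K(p(z(-5), 15), c) - 340181 = -1/9*sqrt(2)*sqrt((-5)**4)*(15 + (-5)**4)*20 - 340181 = -1/9*sqrt(2)*sqrt(625)*(15 + 625)*20 - 340181 = -1/9*sqrt(2)*25*640*20 - 340181 = -1/9*16000*sqrt(2)*20 - 340181 = -320000*sqrt(2)/9 - 340181 = -340181 - 320000*sqrt(2)/9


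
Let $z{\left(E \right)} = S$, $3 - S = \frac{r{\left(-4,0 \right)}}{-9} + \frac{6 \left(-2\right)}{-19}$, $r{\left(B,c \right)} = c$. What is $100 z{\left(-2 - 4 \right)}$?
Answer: $\frac{4500}{19} \approx 236.84$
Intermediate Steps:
$S = \frac{45}{19}$ ($S = 3 - \left(\frac{0}{-9} + \frac{6 \left(-2\right)}{-19}\right) = 3 - \left(0 \left(- \frac{1}{9}\right) - - \frac{12}{19}\right) = 3 - \left(0 + \frac{12}{19}\right) = 3 - \frac{12}{19} = \frac{45}{19} \approx 2.3684$)
$z{\left(E \right)} = \frac{45}{19}$
$100 z{\left(-2 - 4 \right)} = 100 \cdot \frac{45}{19} = \frac{4500}{19}$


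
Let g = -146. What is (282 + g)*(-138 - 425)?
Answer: -76568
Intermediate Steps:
(282 + g)*(-138 - 425) = (282 - 146)*(-138 - 425) = 136*(-563) = -76568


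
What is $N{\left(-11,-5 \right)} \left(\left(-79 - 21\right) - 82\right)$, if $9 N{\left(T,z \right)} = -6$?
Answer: $\frac{364}{3} \approx 121.33$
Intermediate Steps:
$N{\left(T,z \right)} = - \frac{2}{3}$ ($N{\left(T,z \right)} = \frac{1}{9} \left(-6\right) = - \frac{2}{3}$)
$N{\left(-11,-5 \right)} \left(\left(-79 - 21\right) - 82\right) = - \frac{2 \left(\left(-79 - 21\right) - 82\right)}{3} = - \frac{2 \left(-100 - 82\right)}{3} = \left(- \frac{2}{3}\right) \left(-182\right) = \frac{364}{3}$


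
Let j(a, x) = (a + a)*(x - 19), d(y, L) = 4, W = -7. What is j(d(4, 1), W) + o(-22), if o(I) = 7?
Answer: -201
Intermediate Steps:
j(a, x) = 2*a*(-19 + x) (j(a, x) = (2*a)*(-19 + x) = 2*a*(-19 + x))
j(d(4, 1), W) + o(-22) = 2*4*(-19 - 7) + 7 = 2*4*(-26) + 7 = -208 + 7 = -201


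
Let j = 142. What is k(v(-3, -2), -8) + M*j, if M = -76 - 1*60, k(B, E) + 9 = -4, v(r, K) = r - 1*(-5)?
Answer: -19325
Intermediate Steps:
v(r, K) = 5 + r (v(r, K) = r + 5 = 5 + r)
k(B, E) = -13 (k(B, E) = -9 - 4 = -13)
M = -136 (M = -76 - 60 = -136)
k(v(-3, -2), -8) + M*j = -13 - 136*142 = -13 - 19312 = -19325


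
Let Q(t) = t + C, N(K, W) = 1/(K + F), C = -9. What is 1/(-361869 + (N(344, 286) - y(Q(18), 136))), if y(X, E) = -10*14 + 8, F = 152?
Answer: -496/179421551 ≈ -2.7644e-6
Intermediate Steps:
N(K, W) = 1/(152 + K) (N(K, W) = 1/(K + 152) = 1/(152 + K))
Q(t) = -9 + t (Q(t) = t - 9 = -9 + t)
y(X, E) = -132 (y(X, E) = -140 + 8 = -132)
1/(-361869 + (N(344, 286) - y(Q(18), 136))) = 1/(-361869 + (1/(152 + 344) - 1*(-132))) = 1/(-361869 + (1/496 + 132)) = 1/(-361869 + 65473/496) = 1/(-179421551/496) = -496/179421551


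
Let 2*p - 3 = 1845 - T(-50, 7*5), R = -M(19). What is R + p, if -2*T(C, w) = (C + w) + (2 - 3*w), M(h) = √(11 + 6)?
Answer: 1789/2 - √17 ≈ 890.38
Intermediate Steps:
M(h) = √17
T(C, w) = -1 + w - C/2 (T(C, w) = -((C + w) + (2 - 3*w))/2 = -(2 + C - 2*w)/2 = -1 + w - C/2)
R = -√17 ≈ -4.1231
p = 1789/2 (p = 3/2 + (1845 - (-1 + 7*5 - ½*(-50)))/2 = 3/2 + (1845 - (-1 + 35 + 25))/2 = 3/2 + (1845 - 1*59)/2 = 3/2 + (1845 - 59)/2 = 3/2 + (½)*1786 = 3/2 + 893 = 1789/2 ≈ 894.50)
R + p = -√17 + 1789/2 = 1789/2 - √17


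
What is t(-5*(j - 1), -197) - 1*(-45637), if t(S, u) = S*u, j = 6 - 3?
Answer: 47607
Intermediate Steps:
j = 3
t(-5*(j - 1), -197) - 1*(-45637) = -5*(3 - 1)*(-197) - 1*(-45637) = -5*2*(-197) + 45637 = -10*(-197) + 45637 = 1970 + 45637 = 47607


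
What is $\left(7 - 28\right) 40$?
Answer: $-840$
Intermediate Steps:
$\left(7 - 28\right) 40 = \left(-21\right) 40 = -840$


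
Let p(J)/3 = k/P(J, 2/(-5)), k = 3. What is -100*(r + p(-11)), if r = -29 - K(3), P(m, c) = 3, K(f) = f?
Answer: 2900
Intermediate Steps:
r = -32 (r = -29 - 1*3 = -29 - 3 = -32)
p(J) = 3 (p(J) = 3*(3/3) = 3*(3*(⅓)) = 3*1 = 3)
-100*(r + p(-11)) = -100*(-32 + 3) = -100*(-29) = 2900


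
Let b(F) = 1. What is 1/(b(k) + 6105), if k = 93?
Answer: 1/6106 ≈ 0.00016377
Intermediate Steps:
1/(b(k) + 6105) = 1/(1 + 6105) = 1/6106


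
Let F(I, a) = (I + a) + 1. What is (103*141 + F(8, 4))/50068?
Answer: 3634/12517 ≈ 0.29033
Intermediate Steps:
F(I, a) = 1 + I + a
(103*141 + F(8, 4))/50068 = (103*141 + (1 + 8 + 4))/50068 = (14523 + 13)*(1/50068) = 14536*(1/50068) = 3634/12517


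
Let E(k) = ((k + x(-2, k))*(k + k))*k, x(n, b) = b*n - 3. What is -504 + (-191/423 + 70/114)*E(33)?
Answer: -11827944/893 ≈ -13245.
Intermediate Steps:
x(n, b) = -3 + b*n
E(k) = 2*k**2*(-3 - k) (E(k) = ((k + (-3 + k*(-2)))*(k + k))*k = ((k + (-3 - 2*k))*(2*k))*k = ((-3 - k)*(2*k))*k = (2*k*(-3 - k))*k = 2*k**2*(-3 - k))
-504 + (-191/423 + 70/114)*E(33) = -504 + (-191/423 + 70/114)*(2*33**2*(-3 - 1*33)) = -504 + (-191*1/423 + 70*(1/114))*(2*1089*(-3 - 33)) = -504 + (-191/423 + 35/57)*(2*1089*(-36)) = -504 + (1306/8037)*(-78408) = -504 - 11377872/893 = -11827944/893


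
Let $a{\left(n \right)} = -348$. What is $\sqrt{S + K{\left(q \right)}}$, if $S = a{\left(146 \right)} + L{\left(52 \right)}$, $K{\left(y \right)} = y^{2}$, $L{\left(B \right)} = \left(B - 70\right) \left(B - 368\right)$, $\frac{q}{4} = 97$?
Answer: $2 \sqrt{38971} \approx 394.82$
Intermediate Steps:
$q = 388$ ($q = 4 \cdot 97 = 388$)
$L{\left(B \right)} = \left(-368 + B\right) \left(-70 + B\right)$ ($L{\left(B \right)} = \left(-70 + B\right) \left(-368 + B\right) = \left(-368 + B\right) \left(-70 + B\right)$)
$S = 5340$ ($S = -348 + \left(25760 + 52^{2} - 22776\right) = -348 + \left(25760 + 2704 - 22776\right) = -348 + 5688 = 5340$)
$\sqrt{S + K{\left(q \right)}} = \sqrt{5340 + 388^{2}} = \sqrt{5340 + 150544} = \sqrt{155884} = 2 \sqrt{38971}$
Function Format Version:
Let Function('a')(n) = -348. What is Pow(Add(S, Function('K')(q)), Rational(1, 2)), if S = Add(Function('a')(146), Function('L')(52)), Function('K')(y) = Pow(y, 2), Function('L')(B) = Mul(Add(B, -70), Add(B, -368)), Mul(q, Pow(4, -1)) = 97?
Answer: Mul(2, Pow(38971, Rational(1, 2))) ≈ 394.82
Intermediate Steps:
q = 388 (q = Mul(4, 97) = 388)
Function('L')(B) = Mul(Add(-368, B), Add(-70, B)) (Function('L')(B) = Mul(Add(-70, B), Add(-368, B)) = Mul(Add(-368, B), Add(-70, B)))
S = 5340 (S = Add(-348, Add(25760, Pow(52, 2), Mul(-438, 52))) = Add(-348, Add(25760, 2704, -22776)) = Add(-348, 5688) = 5340)
Pow(Add(S, Function('K')(q)), Rational(1, 2)) = Pow(Add(5340, Pow(388, 2)), Rational(1, 2)) = Pow(Add(5340, 150544), Rational(1, 2)) = Pow(155884, Rational(1, 2)) = Mul(2, Pow(38971, Rational(1, 2)))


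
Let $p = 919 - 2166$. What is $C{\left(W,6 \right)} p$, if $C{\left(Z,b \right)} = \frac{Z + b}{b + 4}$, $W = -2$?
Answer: $- \frac{2494}{5} \approx -498.8$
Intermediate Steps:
$p = -1247$
$C{\left(Z,b \right)} = \frac{Z + b}{4 + b}$
$C{\left(W,6 \right)} p = \frac{-2 + 6}{4 + 6} \left(-1247\right) = \frac{1}{10} \cdot 4 \left(-1247\right) = \frac{2}{5} \left(-1247\right) = - \frac{2494}{5}$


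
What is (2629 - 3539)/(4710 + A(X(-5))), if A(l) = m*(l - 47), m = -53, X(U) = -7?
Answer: -455/3786 ≈ -0.12018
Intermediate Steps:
A(l) = 2491 - 53*l (A(l) = -53*(l - 47) = -53*(-47 + l) = 2491 - 53*l)
(2629 - 3539)/(4710 + A(X(-5))) = (2629 - 3539)/(4710 + (2491 - 53*(-7))) = -910/(4710 + (2491 + 371)) = -910/(4710 + 2862) = -910/7572 = -910*1/7572 = -455/3786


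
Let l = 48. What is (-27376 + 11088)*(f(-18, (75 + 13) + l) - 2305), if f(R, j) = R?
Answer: 37837024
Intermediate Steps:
(-27376 + 11088)*(f(-18, (75 + 13) + l) - 2305) = (-27376 + 11088)*(-18 - 2305) = -16288*(-2323) = 37837024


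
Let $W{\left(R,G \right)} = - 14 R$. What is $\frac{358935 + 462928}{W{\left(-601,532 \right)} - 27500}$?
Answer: $- \frac{821863}{19086} \approx -43.061$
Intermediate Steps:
$\frac{358935 + 462928}{W{\left(-601,532 \right)} - 27500} = \frac{358935 + 462928}{\left(-14\right) \left(-601\right) - 27500} = \frac{821863}{8414 - 27500} = \frac{821863}{-19086} = 821863 \left(- \frac{1}{19086}\right) = - \frac{821863}{19086}$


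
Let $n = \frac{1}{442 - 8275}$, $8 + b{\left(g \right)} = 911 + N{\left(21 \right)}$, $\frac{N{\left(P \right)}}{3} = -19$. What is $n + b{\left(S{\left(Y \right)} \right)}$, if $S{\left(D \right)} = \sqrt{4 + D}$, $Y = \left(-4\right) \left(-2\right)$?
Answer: $\frac{6626717}{7833} \approx 846.0$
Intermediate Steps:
$Y = 8$
$N{\left(P \right)} = -57$ ($N{\left(P \right)} = 3 \left(-19\right) = -57$)
$b{\left(g \right)} = 846$ ($b{\left(g \right)} = -8 + \left(911 - 57\right) = -8 + 854 = 846$)
$n = - \frac{1}{7833}$ ($n = \frac{1}{442 - 8275} = \frac{1}{-7833} = - \frac{1}{7833} \approx -0.00012767$)
$n + b{\left(S{\left(Y \right)} \right)} = - \frac{1}{7833} + 846 = \frac{6626717}{7833}$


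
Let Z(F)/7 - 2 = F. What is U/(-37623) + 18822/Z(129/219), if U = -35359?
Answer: 5749000855/5530581 ≈ 1039.5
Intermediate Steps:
Z(F) = 14 + 7*F
U/(-37623) + 18822/Z(129/219) = -35359/(-37623) + 18822/(14 + 7*(129/219)) = -35359*(-1/37623) + 18822/(14 + 7*(129*(1/219))) = 35359/37623 + 18822/(14 + 7*(43/73)) = 35359/37623 + 18822/(14 + 301/73) = 35359/37623 + 18822/(1323/73) = 35359/37623 + 18822*(73/1323) = 35359/37623 + 458002/441 = 5749000855/5530581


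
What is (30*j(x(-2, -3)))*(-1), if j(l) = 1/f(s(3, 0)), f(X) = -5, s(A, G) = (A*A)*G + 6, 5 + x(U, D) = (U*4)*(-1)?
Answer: 6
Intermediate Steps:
x(U, D) = -5 - 4*U (x(U, D) = -5 + (U*4)*(-1) = -5 + (4*U)*(-1) = -5 - 4*U)
s(A, G) = 6 + G*A² (s(A, G) = A²*G + 6 = G*A² + 6 = 6 + G*A²)
j(l) = -⅕ (j(l) = 1/(-5) = -⅕)
(30*j(x(-2, -3)))*(-1) = (30*(-⅕))*(-1) = -6*(-1) = 6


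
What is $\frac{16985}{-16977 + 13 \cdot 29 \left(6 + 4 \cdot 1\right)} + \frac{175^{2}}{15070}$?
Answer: $\frac{29700085}{39805898} \approx 0.74612$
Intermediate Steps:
$\frac{16985}{-16977 + 13 \cdot 29 \left(6 + 4 \cdot 1\right)} + \frac{175^{2}}{15070} = \frac{16985}{-16977 + 377 \left(6 + 4\right)} + 30625 \cdot \frac{1}{15070} = \frac{16985}{-16977 + 377 \cdot 10} + \frac{6125}{3014} = \frac{16985}{-16977 + 3770} + \frac{6125}{3014} = \frac{16985}{-13207} + \frac{6125}{3014} = 16985 \left(- \frac{1}{13207}\right) + \frac{6125}{3014} = - \frac{16985}{13207} + \frac{6125}{3014} = \frac{29700085}{39805898}$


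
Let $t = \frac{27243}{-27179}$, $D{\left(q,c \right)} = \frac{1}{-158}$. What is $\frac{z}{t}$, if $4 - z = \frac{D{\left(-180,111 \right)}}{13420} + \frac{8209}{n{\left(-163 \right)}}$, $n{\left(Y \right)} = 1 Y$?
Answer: $- \frac{510652916633017}{9415689699240} \approx -54.234$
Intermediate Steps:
$D{\left(q,c \right)} = - \frac{1}{158}$
$n{\left(Y \right)} = Y$
$z = \frac{18788510123}{345618680}$ ($z = 4 - \left(- \frac{1}{158 \cdot 13420} + \frac{8209}{-163}\right) = 4 - \left(\left(- \frac{1}{158}\right) \frac{1}{13420} + 8209 \left(- \frac{1}{163}\right)\right) = 4 - \left(- \frac{1}{2120360} - \frac{8209}{163}\right) = 4 - - \frac{17406035403}{345618680} = 4 + \frac{17406035403}{345618680} = \frac{18788510123}{345618680} \approx 54.362$)
$t = - \frac{27243}{27179}$ ($t = 27243 \left(- \frac{1}{27179}\right) = - \frac{27243}{27179} \approx -1.0024$)
$\frac{z}{t} = \frac{18788510123}{345618680 \left(- \frac{27243}{27179}\right)} = \frac{18788510123}{345618680} \left(- \frac{27179}{27243}\right) = - \frac{510652916633017}{9415689699240}$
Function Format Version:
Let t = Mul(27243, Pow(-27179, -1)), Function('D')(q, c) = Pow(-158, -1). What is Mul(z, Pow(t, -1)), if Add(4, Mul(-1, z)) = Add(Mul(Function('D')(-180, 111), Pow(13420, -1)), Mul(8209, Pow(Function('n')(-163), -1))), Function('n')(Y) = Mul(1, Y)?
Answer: Rational(-510652916633017, 9415689699240) ≈ -54.234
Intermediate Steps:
Function('D')(q, c) = Rational(-1, 158)
Function('n')(Y) = Y
z = Rational(18788510123, 345618680) (z = Add(4, Mul(-1, Add(Mul(Rational(-1, 158), Pow(13420, -1)), Mul(8209, Pow(-163, -1))))) = Add(4, Mul(-1, Add(Mul(Rational(-1, 158), Rational(1, 13420)), Mul(8209, Rational(-1, 163))))) = Add(4, Mul(-1, Add(Rational(-1, 2120360), Rational(-8209, 163)))) = Add(4, Mul(-1, Rational(-17406035403, 345618680))) = Add(4, Rational(17406035403, 345618680)) = Rational(18788510123, 345618680) ≈ 54.362)
t = Rational(-27243, 27179) (t = Mul(27243, Rational(-1, 27179)) = Rational(-27243, 27179) ≈ -1.0024)
Mul(z, Pow(t, -1)) = Mul(Rational(18788510123, 345618680), Pow(Rational(-27243, 27179), -1)) = Mul(Rational(18788510123, 345618680), Rational(-27179, 27243)) = Rational(-510652916633017, 9415689699240)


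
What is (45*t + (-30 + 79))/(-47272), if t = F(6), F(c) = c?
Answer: -319/47272 ≈ -0.0067482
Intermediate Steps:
t = 6
(45*t + (-30 + 79))/(-47272) = (45*6 + (-30 + 79))/(-47272) = (270 + 49)*(-1/47272) = 319*(-1/47272) = -319/47272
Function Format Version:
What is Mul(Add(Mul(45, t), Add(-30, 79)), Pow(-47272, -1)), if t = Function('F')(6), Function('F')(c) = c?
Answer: Rational(-319, 47272) ≈ -0.0067482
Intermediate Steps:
t = 6
Mul(Add(Mul(45, t), Add(-30, 79)), Pow(-47272, -1)) = Mul(Add(Mul(45, 6), Add(-30, 79)), Pow(-47272, -1)) = Mul(Add(270, 49), Rational(-1, 47272)) = Mul(319, Rational(-1, 47272)) = Rational(-319, 47272)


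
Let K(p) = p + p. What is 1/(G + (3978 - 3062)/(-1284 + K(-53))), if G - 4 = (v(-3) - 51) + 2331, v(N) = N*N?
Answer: 695/1593177 ≈ 0.00043624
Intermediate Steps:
K(p) = 2*p
v(N) = N²
G = 2293 (G = 4 + (((-3)² - 51) + 2331) = 4 + ((9 - 51) + 2331) = 4 + (-42 + 2331) = 4 + 2289 = 2293)
1/(G + (3978 - 3062)/(-1284 + K(-53))) = 1/(2293 + (3978 - 3062)/(-1284 + 2*(-53))) = 1/(2293 + 916/(-1284 - 106)) = 1/(2293 + 916/(-1390)) = 1/(2293 + 916*(-1/1390)) = 1/(2293 - 458/695) = 1/(1593177/695) = 695/1593177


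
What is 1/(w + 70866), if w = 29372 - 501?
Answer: 1/99737 ≈ 1.0026e-5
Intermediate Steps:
w = 28871
1/(w + 70866) = 1/(28871 + 70866) = 1/99737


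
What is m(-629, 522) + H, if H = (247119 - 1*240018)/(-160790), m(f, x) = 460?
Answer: 73956299/160790 ≈ 459.96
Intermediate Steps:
H = -7101/160790 (H = (247119 - 240018)*(-1/160790) = 7101*(-1/160790) = -7101/160790 ≈ -0.044163)
m(-629, 522) + H = 460 - 7101/160790 = 73956299/160790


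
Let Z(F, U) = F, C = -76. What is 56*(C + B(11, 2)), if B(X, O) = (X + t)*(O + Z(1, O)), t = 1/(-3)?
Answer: -2464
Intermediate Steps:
t = -1/3 ≈ -0.33333
B(X, O) = (1 + O)*(-1/3 + X) (B(X, O) = (X - 1/3)*(O + 1) = (-1/3 + X)*(1 + O) = (1 + O)*(-1/3 + X))
56*(C + B(11, 2)) = 56*(-76 + (-1/3 + 11 - 1/3*2 + 2*11)) = 56*(-76 + (-1/3 + 11 - 2/3 + 22)) = 56*(-76 + 32) = 56*(-44) = -2464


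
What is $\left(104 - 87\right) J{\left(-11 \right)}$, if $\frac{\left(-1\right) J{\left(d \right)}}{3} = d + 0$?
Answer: $561$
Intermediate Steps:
$J{\left(d \right)} = - 3 d$ ($J{\left(d \right)} = - 3 \left(d + 0\right) = - 3 d$)
$\left(104 - 87\right) J{\left(-11 \right)} = \left(104 - 87\right) \left(\left(-3\right) \left(-11\right)\right) = 17 \cdot 33 = 561$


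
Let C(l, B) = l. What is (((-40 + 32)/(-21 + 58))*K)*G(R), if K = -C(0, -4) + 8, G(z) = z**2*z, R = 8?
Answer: -32768/37 ≈ -885.62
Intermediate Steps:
G(z) = z**3
K = 8 (K = -1*0 + 8 = 0 + 8 = 8)
(((-40 + 32)/(-21 + 58))*K)*G(R) = (((-40 + 32)/(-21 + 58))*8)*8**3 = (-8/37*8)*512 = (-8*1/37*8)*512 = -8/37*8*512 = -64/37*512 = -32768/37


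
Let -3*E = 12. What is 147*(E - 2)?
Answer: -882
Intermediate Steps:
E = -4 (E = -⅓*12 = -4)
147*(E - 2) = 147*(-4 - 2) = 147*(-6) = -882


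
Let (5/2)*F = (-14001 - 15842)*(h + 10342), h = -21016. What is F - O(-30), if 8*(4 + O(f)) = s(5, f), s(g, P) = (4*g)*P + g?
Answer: 5096710047/40 ≈ 1.2742e+8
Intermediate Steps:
s(g, P) = g + 4*P*g (s(g, P) = 4*P*g + g = g + 4*P*g)
O(f) = -27/8 + 5*f/2 (O(f) = -4 + (5*(1 + 4*f))/8 = -4 + (5 + 20*f)/8 = -4 + (5/8 + 5*f/2) = -27/8 + 5*f/2)
F = 637088364/5 (F = 2*((-14001 - 15842)*(-21016 + 10342))/5 = 2*(-29843*(-10674))/5 = (⅖)*318544182 = 637088364/5 ≈ 1.2742e+8)
F - O(-30) = 637088364/5 - (-27/8 + (5/2)*(-30)) = 637088364/5 - (-27/8 - 75) = 637088364/5 - 1*(-627/8) = 637088364/5 + 627/8 = 5096710047/40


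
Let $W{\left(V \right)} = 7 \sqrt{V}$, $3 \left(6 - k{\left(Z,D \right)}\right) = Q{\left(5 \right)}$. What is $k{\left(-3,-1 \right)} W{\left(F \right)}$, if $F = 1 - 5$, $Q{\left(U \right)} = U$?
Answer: $\frac{182 i}{3} \approx 60.667 i$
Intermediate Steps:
$k{\left(Z,D \right)} = \frac{13}{3}$ ($k{\left(Z,D \right)} = 6 - \frac{5}{3} = \frac{13}{3}$)
$F = -4$
$k{\left(-3,-1 \right)} W{\left(F \right)} = \frac{13 \cdot 7 \sqrt{-4}}{3} = \frac{13 \cdot 7 \cdot 2 i}{3} = \frac{13 \cdot 14 i}{3} = \frac{182 i}{3}$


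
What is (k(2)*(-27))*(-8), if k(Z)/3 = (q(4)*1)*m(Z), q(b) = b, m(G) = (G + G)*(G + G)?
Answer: 41472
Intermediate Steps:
m(G) = 4*G² (m(G) = (2*G)*(2*G) = 4*G²)
k(Z) = 48*Z² (k(Z) = 3*((4*1)*(4*Z²)) = 3*(4*(4*Z²)) = 3*(16*Z²) = 48*Z²)
(k(2)*(-27))*(-8) = ((48*2²)*(-27))*(-8) = ((48*4)*(-27))*(-8) = (192*(-27))*(-8) = -5184*(-8) = 41472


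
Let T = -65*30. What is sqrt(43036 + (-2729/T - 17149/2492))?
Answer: sqrt(2540281703245923)/242970 ≈ 207.44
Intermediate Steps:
T = -1950
sqrt(43036 + (-2729/T - 17149/2492)) = sqrt(43036 + (-2729/(-1950) - 17149/2492)) = sqrt(43036 + (-2729*(-1/1950) - 17149*1/2492)) = sqrt(43036 + (2729/1950 - 17149/2492)) = sqrt(43036 - 13319941/2429700) = sqrt(104551249259/2429700) = sqrt(2540281703245923)/242970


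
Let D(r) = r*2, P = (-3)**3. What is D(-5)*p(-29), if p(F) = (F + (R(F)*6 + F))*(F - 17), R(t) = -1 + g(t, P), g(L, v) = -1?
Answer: -32200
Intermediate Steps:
P = -27
D(r) = 2*r
R(t) = -2 (R(t) = -1 - 1 = -2)
p(F) = (-17 + F)*(-12 + 2*F) (p(F) = (F + (-2*6 + F))*(F - 17) = (F + (-12 + F))*(-17 + F) = (-12 + 2*F)*(-17 + F) = (-17 + F)*(-12 + 2*F))
D(-5)*p(-29) = (2*(-5))*(204 - 46*(-29) + 2*(-29)**2) = -10*(204 + 1334 + 2*841) = -10*(204 + 1334 + 1682) = -10*3220 = -32200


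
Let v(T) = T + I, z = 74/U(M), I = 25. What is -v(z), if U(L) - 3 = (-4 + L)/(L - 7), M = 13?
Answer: -373/9 ≈ -41.444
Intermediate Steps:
U(L) = 3 + (-4 + L)/(-7 + L) (U(L) = 3 + (-4 + L)/(L - 7) = 3 + (-4 + L)/(-7 + L))
z = 148/9 (z = 74/(((-25 + 4*13)/(-7 + 13))) = 74/(((-25 + 52)/6)) = 74/(((⅙)*27)) = 74/(9/2) = 74*(2/9) = 148/9 ≈ 16.444)
v(T) = 25 + T (v(T) = T + 25 = 25 + T)
-v(z) = -(25 + 148/9) = -1*373/9 = -373/9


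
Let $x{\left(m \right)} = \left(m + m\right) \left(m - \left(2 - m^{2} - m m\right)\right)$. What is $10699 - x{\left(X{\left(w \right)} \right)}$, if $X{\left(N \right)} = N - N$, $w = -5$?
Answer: $10699$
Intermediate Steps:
$X{\left(N \right)} = 0$
$x{\left(m \right)} = 2 m \left(-2 + m + 2 m^{2}\right)$ ($x{\left(m \right)} = 2 m \left(m + \left(\left(m^{2} + m^{2}\right) - 2\right)\right) = 2 m \left(m + \left(2 m^{2} - 2\right)\right) = 2 m \left(m + \left(-2 + 2 m^{2}\right)\right) = 2 m \left(-2 + m + 2 m^{2}\right)$)
$10699 - x{\left(X{\left(w \right)} \right)} = 10699 - 2 \cdot 0 \left(-2 + 0 + 2 \cdot 0^{2}\right) = 10699 - 2 \cdot 0 \left(-2 + 0 + 2 \cdot 0\right) = 10699 - 2 \cdot 0 \left(-2 + 0 + 0\right) = 10699 - 2 \cdot 0 \left(-2\right) = 10699 - 0 = 10699 + 0 = 10699$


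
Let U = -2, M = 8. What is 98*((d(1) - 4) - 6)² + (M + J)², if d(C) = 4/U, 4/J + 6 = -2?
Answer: 56673/4 ≈ 14168.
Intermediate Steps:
J = -½ (J = 4/(-6 - 2) = 4/(-8) = 4*(-⅛) = -½ ≈ -0.50000)
d(C) = -2 (d(C) = 4/(-2) = 4*(-½) = -2)
98*((d(1) - 4) - 6)² + (M + J)² = 98*((-2 - 4) - 6)² + (8 - ½)² = 98*(-6 - 6)² + (15/2)² = 98*(-12)² + 225/4 = 98*144 + 225/4 = 14112 + 225/4 = 56673/4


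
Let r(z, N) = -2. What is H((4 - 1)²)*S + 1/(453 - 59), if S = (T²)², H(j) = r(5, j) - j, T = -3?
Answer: -351053/394 ≈ -891.00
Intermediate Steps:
H(j) = -2 - j
S = 81 (S = ((-3)²)² = 9² = 81)
H((4 - 1)²)*S + 1/(453 - 59) = (-2 - (4 - 1)²)*81 + 1/(453 - 59) = (-2 - 1*3²)*81 + 1/394 = (-2 - 1*9)*81 + 1/394 = (-2 - 9)*81 + 1/394 = -11*81 + 1/394 = -891 + 1/394 = -351053/394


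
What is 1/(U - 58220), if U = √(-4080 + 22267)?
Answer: -58220/3389550213 - √18187/3389550213 ≈ -1.7216e-5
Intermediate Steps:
U = √18187 ≈ 134.86
1/(U - 58220) = 1/(√18187 - 58220) = 1/(-58220 + √18187)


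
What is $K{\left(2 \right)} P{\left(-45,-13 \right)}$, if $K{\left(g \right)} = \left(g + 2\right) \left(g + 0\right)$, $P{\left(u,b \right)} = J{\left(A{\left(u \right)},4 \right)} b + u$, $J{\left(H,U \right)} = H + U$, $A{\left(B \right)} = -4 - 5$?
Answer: $160$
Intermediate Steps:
$A{\left(B \right)} = -9$ ($A{\left(B \right)} = -4 - 5 = -9$)
$P{\left(u,b \right)} = u - 5 b$ ($P{\left(u,b \right)} = \left(-9 + 4\right) b + u = - 5 b + u = u - 5 b$)
$K{\left(g \right)} = g \left(2 + g\right)$ ($K{\left(g \right)} = \left(2 + g\right) g = g \left(2 + g\right)$)
$K{\left(2 \right)} P{\left(-45,-13 \right)} = 2 \left(2 + 2\right) \left(-45 - -65\right) = 2 \cdot 4 \left(-45 + 65\right) = 8 \cdot 20 = 160$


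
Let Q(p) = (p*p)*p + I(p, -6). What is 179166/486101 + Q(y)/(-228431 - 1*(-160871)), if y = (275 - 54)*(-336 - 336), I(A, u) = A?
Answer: 13268746858659113510/273674863 ≈ 4.8484e+10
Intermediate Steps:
y = -148512 (y = 221*(-672) = -148512)
Q(p) = p + p**3 (Q(p) = (p*p)*p + p = p**2*p + p = p**3 + p = p + p**3)
179166/486101 + Q(y)/(-228431 - 1*(-160871)) = 179166/486101 + (-148512 + (-148512)**3)/(-228431 - 1*(-160871)) = 179166*(1/486101) + (-148512 - 3275553070153728)/(-228431 + 160871) = 179166/486101 - 3275553070302240/(-67560) = 179166/486101 - 3275553070302240*(-1/67560) = 179166/486101 + 27296275585852/563 = 13268746858659113510/273674863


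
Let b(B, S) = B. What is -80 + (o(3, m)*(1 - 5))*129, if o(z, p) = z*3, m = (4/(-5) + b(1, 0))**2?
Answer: -4724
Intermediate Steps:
m = 1/25 (m = (4/(-5) + 1)**2 = (4*(-1/5) + 1)**2 = (-4/5 + 1)**2 = (1/5)**2 = 1/25 ≈ 0.040000)
o(z, p) = 3*z
-80 + (o(3, m)*(1 - 5))*129 = -80 + ((3*3)*(1 - 5))*129 = -80 + (9*(-4))*129 = -80 - 36*129 = -80 - 4644 = -4724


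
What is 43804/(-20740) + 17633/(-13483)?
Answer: -239079438/69909355 ≈ -3.4198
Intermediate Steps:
43804/(-20740) + 17633/(-13483) = 43804*(-1/20740) + 17633*(-1/13483) = -10951/5185 - 17633/13483 = -239079438/69909355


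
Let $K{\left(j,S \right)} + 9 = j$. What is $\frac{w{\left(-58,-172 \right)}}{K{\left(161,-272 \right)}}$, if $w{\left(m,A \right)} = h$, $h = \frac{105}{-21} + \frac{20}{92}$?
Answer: $- \frac{55}{1748} \approx -0.031465$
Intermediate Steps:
$h = - \frac{110}{23}$ ($h = 105 \left(- \frac{1}{21}\right) + 20 \cdot \frac{1}{92} = -5 + \frac{5}{23} = - \frac{110}{23} \approx -4.7826$)
$w{\left(m,A \right)} = - \frac{110}{23}$
$K{\left(j,S \right)} = -9 + j$
$\frac{w{\left(-58,-172 \right)}}{K{\left(161,-272 \right)}} = - \frac{110}{23 \left(-9 + 161\right)} = - \frac{110}{23 \cdot 152} = \left(- \frac{110}{23}\right) \frac{1}{152} = - \frac{55}{1748}$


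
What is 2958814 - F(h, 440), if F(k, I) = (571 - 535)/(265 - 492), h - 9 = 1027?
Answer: 671650814/227 ≈ 2.9588e+6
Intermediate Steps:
h = 1036 (h = 9 + 1027 = 1036)
F(k, I) = -36/227 (F(k, I) = 36/(-227) = 36*(-1/227) = -36/227)
2958814 - F(h, 440) = 2958814 - 1*(-36/227) = 2958814 + 36/227 = 671650814/227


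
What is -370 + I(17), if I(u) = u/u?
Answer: -369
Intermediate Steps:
I(u) = 1
-370 + I(17) = -370 + 1 = -369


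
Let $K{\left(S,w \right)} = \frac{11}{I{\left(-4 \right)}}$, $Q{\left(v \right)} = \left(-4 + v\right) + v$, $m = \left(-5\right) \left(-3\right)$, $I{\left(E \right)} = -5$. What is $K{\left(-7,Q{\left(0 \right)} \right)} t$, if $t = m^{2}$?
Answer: $-495$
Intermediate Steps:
$m = 15$
$Q{\left(v \right)} = -4 + 2 v$
$K{\left(S,w \right)} = - \frac{11}{5}$ ($K{\left(S,w \right)} = \frac{11}{-5} = 11 \left(- \frac{1}{5}\right) = - \frac{11}{5}$)
$t = 225$ ($t = 15^{2} = 225$)
$K{\left(-7,Q{\left(0 \right)} \right)} t = \left(- \frac{11}{5}\right) 225 = -495$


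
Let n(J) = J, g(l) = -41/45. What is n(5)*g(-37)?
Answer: -41/9 ≈ -4.5556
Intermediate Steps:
g(l) = -41/45 (g(l) = -41*1/45 = -41/45)
n(5)*g(-37) = 5*(-41/45) = -41/9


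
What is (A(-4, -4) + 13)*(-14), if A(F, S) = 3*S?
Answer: -14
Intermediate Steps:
(A(-4, -4) + 13)*(-14) = (3*(-4) + 13)*(-14) = (-12 + 13)*(-14) = 1*(-14) = -14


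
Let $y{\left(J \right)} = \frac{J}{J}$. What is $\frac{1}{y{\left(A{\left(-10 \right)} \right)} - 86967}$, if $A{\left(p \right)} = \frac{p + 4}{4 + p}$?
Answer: $- \frac{1}{86966} \approx -1.1499 \cdot 10^{-5}$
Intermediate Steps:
$A{\left(p \right)} = 1$ ($A{\left(p \right)} = \frac{4 + p}{4 + p} = 1$)
$y{\left(J \right)} = 1$
$\frac{1}{y{\left(A{\left(-10 \right)} \right)} - 86967} = \frac{1}{1 - 86967} = \frac{1}{-86966} = - \frac{1}{86966}$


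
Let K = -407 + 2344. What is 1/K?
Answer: 1/1937 ≈ 0.00051626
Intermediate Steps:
K = 1937
1/K = 1/1937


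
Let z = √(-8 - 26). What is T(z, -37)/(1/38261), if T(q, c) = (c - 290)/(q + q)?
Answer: 12511347*I*√34/68 ≈ 1.0728e+6*I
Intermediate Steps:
z = I*√34 (z = √(-34) = I*√34 ≈ 5.8309*I)
T(q, c) = (-290 + c)/(2*q) (T(q, c) = (-290 + c)/((2*q)) = (-290 + c)*(1/(2*q)) = (-290 + c)/(2*q))
T(z, -37)/(1/38261) = ((-290 - 37)/(2*((I*√34))))/(1/38261) = ((½)*(-I*√34/34)*(-327))/(1/38261) = (327*I*√34/68)*38261 = 12511347*I*√34/68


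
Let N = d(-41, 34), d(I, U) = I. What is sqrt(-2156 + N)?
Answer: 13*I*sqrt(13) ≈ 46.872*I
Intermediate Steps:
N = -41
sqrt(-2156 + N) = sqrt(-2156 - 41) = sqrt(-2197) = 13*I*sqrt(13)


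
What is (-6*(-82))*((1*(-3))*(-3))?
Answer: 4428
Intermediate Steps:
(-6*(-82))*((1*(-3))*(-3)) = 492*(-3*(-3)) = 492*9 = 4428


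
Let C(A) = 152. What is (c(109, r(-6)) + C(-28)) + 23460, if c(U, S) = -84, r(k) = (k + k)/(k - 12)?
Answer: 23528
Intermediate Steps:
r(k) = 2*k/(-12 + k) (r(k) = (2*k)/(-12 + k) = 2*k/(-12 + k))
(c(109, r(-6)) + C(-28)) + 23460 = (-84 + 152) + 23460 = 68 + 23460 = 23528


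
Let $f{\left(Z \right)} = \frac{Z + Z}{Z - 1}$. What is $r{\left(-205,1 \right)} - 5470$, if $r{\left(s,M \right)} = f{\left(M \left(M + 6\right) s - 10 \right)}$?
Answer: $- \frac{3953365}{723} \approx -5468.0$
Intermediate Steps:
$f{\left(Z \right)} = \frac{2 Z}{-1 + Z}$
$r{\left(s,M \right)} = \frac{2 \left(-10 + M s \left(6 + M\right)\right)}{-11 + M s \left(6 + M\right)}$ ($r{\left(s,M \right)} = \frac{2 \left(M \left(M + 6\right) s - 10\right)}{-1 + \left(M \left(M + 6\right) s - 10\right)} = \frac{2 \left(M \left(6 + M\right) s - 10\right)}{-1 + \left(M \left(6 + M\right) s - 10\right)} = \frac{2 \left(M s \left(6 + M\right) - 10\right)}{-1 + \left(M s \left(6 + M\right) - 10\right)} = \frac{2 \left(-10 + M s \left(6 + M\right)\right)}{-1 + \left(-10 + M s \left(6 + M\right)\right)} = \frac{2 \left(-10 + M s \left(6 + M\right)\right)}{-11 + M s \left(6 + M\right)}$)
$r{\left(-205,1 \right)} - 5470 = \frac{2 \left(-10 - 205 \cdot 1^{2} + 6 \cdot 1 \left(-205\right)\right)}{-11 - 205 \cdot 1^{2} + 6 \cdot 1 \left(-205\right)} - 5470 = \frac{2 \left(-10 - 205 - 1230\right)}{-11 - 205 - 1230} - 5470 = 2 \frac{1}{-1446} \left(-1445\right) - 5470 = 2 \left(- \frac{1}{1446}\right) \left(-1445\right) - 5470 = \frac{1445}{723} - 5470 = - \frac{3953365}{723}$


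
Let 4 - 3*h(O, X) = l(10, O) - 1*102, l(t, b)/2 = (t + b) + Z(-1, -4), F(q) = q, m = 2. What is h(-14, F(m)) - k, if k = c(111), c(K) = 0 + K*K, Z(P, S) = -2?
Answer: -36845/3 ≈ -12282.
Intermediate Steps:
l(t, b) = -4 + 2*b + 2*t (l(t, b) = 2*((t + b) - 2) = 2*((b + t) - 2) = 2*(-2 + b + t) = -4 + 2*b + 2*t)
c(K) = K**2 (c(K) = 0 + K**2 = K**2)
k = 12321 (k = 111**2 = 12321)
h(O, X) = 30 - 2*O/3 (h(O, X) = 4/3 - ((-4 + 2*O + 2*10) - 1*102)/3 = 4/3 - ((-4 + 2*O + 20) - 102)/3 = 4/3 - ((16 + 2*O) - 102)/3 = 4/3 - (-86 + 2*O)/3 = 4/3 + (86/3 - 2*O/3) = 30 - 2*O/3)
h(-14, F(m)) - k = (30 - 2/3*(-14)) - 1*12321 = (30 + 28/3) - 12321 = 118/3 - 12321 = -36845/3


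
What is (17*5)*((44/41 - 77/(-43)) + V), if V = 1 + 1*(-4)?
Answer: -20400/1763 ≈ -11.571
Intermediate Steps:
V = -3 (V = 1 - 4 = -3)
(17*5)*((44/41 - 77/(-43)) + V) = (17*5)*((44/41 - 77/(-43)) - 3) = 85*((44*(1/41) - 77*(-1/43)) - 3) = 85*((44/41 + 77/43) - 3) = 85*(5049/1763 - 3) = 85*(-240/1763) = -20400/1763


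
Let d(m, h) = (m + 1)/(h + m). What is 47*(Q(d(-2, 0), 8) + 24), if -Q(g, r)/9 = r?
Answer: -2256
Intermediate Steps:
d(m, h) = (1 + m)/(h + m)
Q(g, r) = -9*r
47*(Q(d(-2, 0), 8) + 24) = 47*(-9*8 + 24) = 47*(-72 + 24) = 47*(-48) = -2256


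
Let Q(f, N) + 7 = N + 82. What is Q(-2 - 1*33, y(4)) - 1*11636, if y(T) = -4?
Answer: -11565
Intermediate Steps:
Q(f, N) = 75 + N (Q(f, N) = -7 + (N + 82) = -7 + (82 + N) = 75 + N)
Q(-2 - 1*33, y(4)) - 1*11636 = (75 - 4) - 1*11636 = 71 - 11636 = -11565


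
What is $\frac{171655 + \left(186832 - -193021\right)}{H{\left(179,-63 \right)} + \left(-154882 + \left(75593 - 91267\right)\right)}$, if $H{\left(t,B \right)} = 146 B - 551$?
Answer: $- \frac{551508}{180305} \approx -3.0588$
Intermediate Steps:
$H{\left(t,B \right)} = -551 + 146 B$
$\frac{171655 + \left(186832 - -193021\right)}{H{\left(179,-63 \right)} + \left(-154882 + \left(75593 - 91267\right)\right)} = \frac{171655 + \left(186832 - -193021\right)}{\left(-551 + 146 \left(-63\right)\right) + \left(-154882 + \left(75593 - 91267\right)\right)} = \frac{171655 + \left(186832 + 193021\right)}{\left(-551 - 9198\right) - 170556} = \frac{171655 + 379853}{-9749 - 170556} = \frac{551508}{-180305} = 551508 \left(- \frac{1}{180305}\right) = - \frac{551508}{180305}$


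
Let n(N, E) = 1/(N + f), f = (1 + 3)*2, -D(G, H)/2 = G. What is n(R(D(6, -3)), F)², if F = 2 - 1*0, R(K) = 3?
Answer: 1/121 ≈ 0.0082645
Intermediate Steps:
D(G, H) = -2*G
f = 8 (f = 4*2 = 8)
F = 2 (F = 2 + 0 = 2)
n(N, E) = 1/(8 + N) (n(N, E) = 1/(N + 8) = 1/(8 + N))
n(R(D(6, -3)), F)² = (1/(8 + 3))² = (1/11)² = 1/121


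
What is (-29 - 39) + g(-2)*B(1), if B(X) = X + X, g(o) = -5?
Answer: -78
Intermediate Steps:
B(X) = 2*X
(-29 - 39) + g(-2)*B(1) = (-29 - 39) - 10 = -68 - 5*2 = -68 - 10 = -78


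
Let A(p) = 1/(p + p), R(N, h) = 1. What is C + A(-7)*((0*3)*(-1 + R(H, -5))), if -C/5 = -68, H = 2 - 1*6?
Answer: 340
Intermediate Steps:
H = -4 (H = 2 - 6 = -4)
C = 340 (C = -5*(-68) = 340)
A(p) = 1/(2*p)
C + A(-7)*((0*3)*(-1 + R(H, -5))) = 340 + ((½)/(-7))*((0*3)*(-1 + 1)) = 340 + ((½)*(-⅐))*(0*0) = 340 - 1/14*0 = 340 + 0 = 340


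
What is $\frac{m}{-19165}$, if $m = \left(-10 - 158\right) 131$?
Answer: $\frac{22008}{19165} \approx 1.1483$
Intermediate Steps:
$m = -22008$ ($m = \left(-168\right) 131 = -22008$)
$\frac{m}{-19165} = - \frac{22008}{-19165} = \left(-22008\right) \left(- \frac{1}{19165}\right) = \frac{22008}{19165}$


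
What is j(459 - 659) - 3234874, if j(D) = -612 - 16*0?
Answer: -3235486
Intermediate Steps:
j(D) = -612 (j(D) = -612 + 0 = -612)
j(459 - 659) - 3234874 = -612 - 3234874 = -3235486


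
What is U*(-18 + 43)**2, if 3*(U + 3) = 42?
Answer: 6875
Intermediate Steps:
U = 11 (U = -3 + (1/3)*42 = -3 + 14 = 11)
U*(-18 + 43)**2 = 11*(-18 + 43)**2 = 11*25**2 = 11*625 = 6875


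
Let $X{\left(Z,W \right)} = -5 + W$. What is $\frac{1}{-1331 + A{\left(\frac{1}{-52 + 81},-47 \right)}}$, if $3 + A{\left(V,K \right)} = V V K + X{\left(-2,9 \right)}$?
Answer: $- \frac{841}{1118577} \approx -0.00075185$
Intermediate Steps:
$A{\left(V,K \right)} = 1 + K V^{2}$ ($A{\left(V,K \right)} = -3 + \left(V V K + \left(-5 + 9\right)\right) = -3 + \left(V^{2} K + 4\right) = -3 + \left(K V^{2} + 4\right) = -3 + \left(4 + K V^{2}\right) = 1 + K V^{2}$)
$\frac{1}{-1331 + A{\left(\frac{1}{-52 + 81},-47 \right)}} = \frac{1}{-1331 + \left(1 - 47 \left(\frac{1}{-52 + 81}\right)^{2}\right)} = \frac{1}{-1331 + \left(1 - 47 \left(\frac{1}{29}\right)^{2}\right)} = \frac{1}{-1331 + \left(1 - \frac{47}{841}\right)} = \frac{1}{-1331 + \frac{794}{841}} = \frac{1}{- \frac{1118577}{841}} = - \frac{841}{1118577}$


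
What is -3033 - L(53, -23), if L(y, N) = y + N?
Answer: -3063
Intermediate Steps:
L(y, N) = N + y
-3033 - L(53, -23) = -3033 - (-23 + 53) = -3033 - 1*30 = -3033 - 30 = -3063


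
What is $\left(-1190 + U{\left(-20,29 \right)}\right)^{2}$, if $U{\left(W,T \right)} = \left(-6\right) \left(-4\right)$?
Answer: $1359556$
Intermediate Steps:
$U{\left(W,T \right)} = 24$
$\left(-1190 + U{\left(-20,29 \right)}\right)^{2} = \left(-1190 + 24\right)^{2} = \left(-1166\right)^{2} = 1359556$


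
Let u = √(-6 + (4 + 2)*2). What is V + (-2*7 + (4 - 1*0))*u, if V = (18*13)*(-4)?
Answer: -936 - 10*√6 ≈ -960.50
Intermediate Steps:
u = √6 (u = √(-6 + 6*2) = √(-6 + 12) = √6 ≈ 2.4495)
V = -936 (V = 234*(-4) = -936)
V + (-2*7 + (4 - 1*0))*u = -936 + (-2*7 + (4 - 1*0))*√6 = -936 + (-14 + (4 + 0))*√6 = -936 + (-14 + 4)*√6 = -936 - 10*√6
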